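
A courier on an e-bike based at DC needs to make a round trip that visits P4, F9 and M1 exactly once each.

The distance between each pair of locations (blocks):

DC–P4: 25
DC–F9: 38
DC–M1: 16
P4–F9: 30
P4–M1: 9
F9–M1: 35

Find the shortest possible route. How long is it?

Minimum total distance: 93 blocks.

There are 3 distinct closed tours to check (reversals are equivalent).
DC - P4 - F9 - M1 - DC: 25+30+35+16 = 106
DC - P4 - M1 - F9 - DC: 25+9+35+38 = 107
DC - F9 - P4 - M1 - DC: 38+30+9+16 = 93
The minimum is 93.
One optimal route: DC → F9 → P4 → M1 → DC (or its reverse).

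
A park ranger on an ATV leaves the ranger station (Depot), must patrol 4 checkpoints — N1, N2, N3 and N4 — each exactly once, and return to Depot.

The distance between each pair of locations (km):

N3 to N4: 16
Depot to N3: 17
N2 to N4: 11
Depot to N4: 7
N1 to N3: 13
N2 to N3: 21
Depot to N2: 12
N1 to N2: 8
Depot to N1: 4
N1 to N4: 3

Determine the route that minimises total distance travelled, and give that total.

Minimum total distance: 56 km.

With 4 stops there are 4!/2 = 12 distinct round trips (a route and its reverse cost the same).
Depot - N1 - N2 - N3 - N4 - Depot: 4+8+21+16+7 = 56
Depot - N1 - N2 - N4 - N3 - Depot: 4+8+11+16+17 = 56
Depot - N1 - N3 - N2 - N4 - Depot: 4+13+21+11+7 = 56
Depot - N1 - N3 - N4 - N2 - Depot: 4+13+16+11+12 = 56
Depot - N1 - N4 - N2 - N3 - Depot: 4+3+11+21+17 = 56
Depot - N1 - N4 - N3 - N2 - Depot: 4+3+16+21+12 = 56
Depot - N2 - N1 - N3 - N4 - Depot: 12+8+13+16+7 = 56
Depot - N2 - N1 - N4 - N3 - Depot: 12+8+3+16+17 = 56
Depot - N2 - N3 - N1 - N4 - Depot: 12+21+13+3+7 = 56
Depot - N2 - N4 - N1 - N3 - Depot: 12+11+3+13+17 = 56
Depot - N3 - N1 - N2 - N4 - Depot: 17+13+8+11+7 = 56
Depot - N3 - N2 - N1 - N4 - Depot: 17+21+8+3+7 = 56
The minimum is 56.
One optimal route: Depot → N1 → N2 → N3 → N4 → Depot (or its reverse).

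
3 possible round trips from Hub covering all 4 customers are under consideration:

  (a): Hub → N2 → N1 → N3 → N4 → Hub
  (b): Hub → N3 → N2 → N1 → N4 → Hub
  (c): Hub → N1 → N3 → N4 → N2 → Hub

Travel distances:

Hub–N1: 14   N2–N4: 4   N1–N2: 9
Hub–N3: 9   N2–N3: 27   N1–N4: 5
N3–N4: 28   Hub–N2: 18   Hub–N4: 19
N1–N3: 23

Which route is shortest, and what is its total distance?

Shortest is (b), total 69.

(a): 18 + 9 + 23 + 28 + 19 = 97
(b): 9 + 27 + 9 + 5 + 19 = 69
(c): 14 + 23 + 28 + 4 + 18 = 87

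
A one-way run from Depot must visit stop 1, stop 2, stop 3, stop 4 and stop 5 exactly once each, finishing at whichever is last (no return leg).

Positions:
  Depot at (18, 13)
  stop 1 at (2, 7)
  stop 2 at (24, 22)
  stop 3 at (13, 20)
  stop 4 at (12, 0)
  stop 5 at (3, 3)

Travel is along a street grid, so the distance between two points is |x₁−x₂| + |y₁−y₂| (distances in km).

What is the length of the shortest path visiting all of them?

There are 5! = 120 possible orderings.
Depot→stop 1→stop 2→stop 3→stop 4→stop 5: 22+37+13+21+12 = 105
Depot→stop 1→stop 2→stop 3→stop 5→stop 4: 22+37+13+27+12 = 111
Depot→stop 1→stop 2→stop 4→stop 3→stop 5: 22+37+34+21+27 = 141
Depot→stop 1→stop 2→stop 4→stop 5→stop 3: 22+37+34+12+27 = 132
Depot→stop 1→stop 2→stop 5→stop 3→stop 4: 22+37+40+27+21 = 147
Depot→stop 1→stop 2→stop 5→stop 4→stop 3: 22+37+40+12+21 = 132
Depot→stop 1→stop 3→stop 2→stop 4→stop 5: 22+24+13+34+12 = 105
Depot→stop 1→stop 3→stop 2→stop 5→stop 4: 22+24+13+40+12 = 111
Depot→stop 1→stop 3→stop 4→stop 2→stop 5: 22+24+21+34+40 = 141
Depot→stop 1→stop 3→stop 4→stop 5→stop 2: 22+24+21+12+40 = 119
Depot→stop 1→stop 3→stop 5→stop 2→stop 4: 22+24+27+40+34 = 147
Depot→stop 1→stop 3→stop 5→stop 4→stop 2: 22+24+27+12+34 = 119
Depot→stop 1→stop 4→stop 2→stop 3→stop 5: 22+17+34+13+27 = 113
Depot→stop 1→stop 4→stop 2→stop 5→stop 3: 22+17+34+40+27 = 140
… (106 more)
Depot→stop 2→stop 3→stop 4→stop 5→stop 1: 15+13+21+12+5 = 66  ← best
The minimum is 66.
One shortest path: Depot → stop 2 → stop 3 → stop 4 → stop 5 → stop 1.

Shortest open route: 66 km.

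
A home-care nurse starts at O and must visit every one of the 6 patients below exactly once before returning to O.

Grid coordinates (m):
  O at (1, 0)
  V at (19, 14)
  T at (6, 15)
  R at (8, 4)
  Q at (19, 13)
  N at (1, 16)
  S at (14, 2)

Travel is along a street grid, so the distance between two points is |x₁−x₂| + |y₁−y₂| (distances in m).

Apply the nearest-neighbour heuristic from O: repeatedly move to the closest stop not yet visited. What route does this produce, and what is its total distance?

At O the remaining stops are R 11, S 15, N 16, T 20, Q 31, V 32; go to R.
At R the remaining stops are S 8, T 13, N 19, Q 20, V 21; go to S.
At S the remaining stops are Q 16, V 17, T 21, N 27; go to Q.
At Q the remaining stops are V 1, T 15, N 21; go to V.
At V the remaining stops are T 14, N 20; go to T.
At T the remaining stops are N 6; go to N.
Return N→O: 16.
Total = 11 + 8 + 16 + 1 + 14 + 6 + 16 = 72.

72 m along O → R → S → Q → V → T → N → O.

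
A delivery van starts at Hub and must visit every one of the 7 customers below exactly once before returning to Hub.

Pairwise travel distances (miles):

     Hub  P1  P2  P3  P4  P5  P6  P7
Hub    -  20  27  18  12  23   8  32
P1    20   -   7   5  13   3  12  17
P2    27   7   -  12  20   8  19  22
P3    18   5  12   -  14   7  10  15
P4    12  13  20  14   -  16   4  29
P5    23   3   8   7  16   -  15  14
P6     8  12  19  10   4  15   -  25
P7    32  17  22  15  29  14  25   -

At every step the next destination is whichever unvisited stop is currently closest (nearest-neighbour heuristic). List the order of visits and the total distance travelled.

Total distance 101 miles via the nearest-neighbour route Hub → P6 → P4 → P1 → P5 → P3 → P2 → P7 → Hub.

Hub → [P6:8 / P4:12 / P3:18 / P1:20 / P5:23 / P2:27 / P7:32] → P6 (8)
P6 → [P4:4 / P3:10 / P1:12 / P5:15 / P2:19 / P7:25] → P4 (4)
P4 → [P1:13 / P3:14 / P5:16 / P2:20 / P7:29] → P1 (13)
P1 → [P5:3 / P3:5 / P2:7 / P7:17] → P5 (3)
P5 → [P3:7 / P2:8 / P7:14] → P3 (7)
P3 → [P2:12 / P7:15] → P2 (12)
P2 → [P7:22] → P7 (22)
Return P7→Hub: 32.
Total = 8 + 4 + 13 + 3 + 7 + 12 + 22 + 32 = 101.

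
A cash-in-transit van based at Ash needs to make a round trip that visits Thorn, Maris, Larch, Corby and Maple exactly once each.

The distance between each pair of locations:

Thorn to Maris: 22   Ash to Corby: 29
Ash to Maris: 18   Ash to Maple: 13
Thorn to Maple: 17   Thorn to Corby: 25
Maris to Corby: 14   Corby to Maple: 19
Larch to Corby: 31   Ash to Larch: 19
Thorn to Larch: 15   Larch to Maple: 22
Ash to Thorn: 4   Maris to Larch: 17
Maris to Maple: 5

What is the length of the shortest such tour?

Ash - Thorn - Maris - Larch - Corby - Maple - Ash: 4+22+17+31+19+13 = 106
Ash - Thorn - Maris - Larch - Maple - Corby - Ash: 4+22+17+22+19+29 = 113
Ash - Thorn - Maris - Corby - Larch - Maple - Ash: 4+22+14+31+22+13 = 106
Ash - Thorn - Maris - Corby - Maple - Larch - Ash: 4+22+14+19+22+19 = 100
Ash - Thorn - Maris - Maple - Larch - Corby - Ash: 4+22+5+22+31+29 = 113
Ash - Thorn - Maris - Maple - Corby - Larch - Ash: 4+22+5+19+31+19 = 100
Ash - Thorn - Larch - Maris - Corby - Maple - Ash: 4+15+17+14+19+13 = 82
Ash - Thorn - Larch - Maris - Maple - Corby - Ash: 4+15+17+5+19+29 = 89
Ash - Thorn - Larch - Corby - Maris - Maple - Ash: 4+15+31+14+5+13 = 82
Ash - Thorn - Larch - Corby - Maple - Maris - Ash: 4+15+31+19+5+18 = 92
Ash - Thorn - Larch - Maple - Maris - Corby - Ash: 4+15+22+5+14+29 = 89
Ash - Thorn - Larch - Maple - Corby - Maris - Ash: 4+15+22+19+14+18 = 92
Ash - Thorn - Corby - Maris - Larch - Maple - Ash: 4+25+14+17+22+13 = 95
Ash - Thorn - Corby - Maris - Maple - Larch - Ash: 4+25+14+5+22+19 = 89
… (46 more)
The minimum is 82.
One optimal route: Ash → Thorn → Larch → Maris → Corby → Maple → Ash (or its reverse).

Minimum total distance: 82.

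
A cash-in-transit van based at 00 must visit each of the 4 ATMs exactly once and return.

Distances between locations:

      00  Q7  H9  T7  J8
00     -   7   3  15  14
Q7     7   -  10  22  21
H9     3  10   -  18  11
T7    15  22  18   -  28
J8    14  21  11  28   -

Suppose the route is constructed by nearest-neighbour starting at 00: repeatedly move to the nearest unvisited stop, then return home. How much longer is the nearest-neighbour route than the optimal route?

From 00: H9=3, Q7=7, J8=14, T7=15 → choose H9 (3).
From H9: Q7=10, J8=11, T7=18 → choose Q7 (10).
From Q7: J8=21, T7=22 → choose J8 (21).
From J8: T7=28 → choose T7 (28).
NN route 00 → H9 → Q7 → J8 → T7 → 00 costs 77.
Optimal: 00 → Q7 → H9 → J8 → T7 → 00 costs 71 (by enumerating all 12 distinct tours).
Excess = 77 − 71 = 6.

6 longer than the optimal tour.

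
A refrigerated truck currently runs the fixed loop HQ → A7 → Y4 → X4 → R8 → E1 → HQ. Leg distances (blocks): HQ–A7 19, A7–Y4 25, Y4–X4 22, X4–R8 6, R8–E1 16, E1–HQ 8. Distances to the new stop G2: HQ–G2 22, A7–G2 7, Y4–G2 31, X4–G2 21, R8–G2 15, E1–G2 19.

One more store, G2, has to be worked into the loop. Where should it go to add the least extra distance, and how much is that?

Insertion cost between consecutive stops i–j is d(i,G2) + d(G2,j) − d(i,j):
  between HQ and A7: 22 + 7 − 19 = 10
  between A7 and Y4: 7 + 31 − 25 = 13
  between Y4 and X4: 31 + 21 − 22 = 30
  between X4 and R8: 21 + 15 − 6 = 30
  between R8 and E1: 15 + 19 − 16 = 18
  between E1 and HQ: 19 + 22 − 8 = 33
Cheapest insertion is between HQ and A7, adding 10.
New total = 96 + 10 = 106.

+10 blocks — insert G2 between HQ and A7.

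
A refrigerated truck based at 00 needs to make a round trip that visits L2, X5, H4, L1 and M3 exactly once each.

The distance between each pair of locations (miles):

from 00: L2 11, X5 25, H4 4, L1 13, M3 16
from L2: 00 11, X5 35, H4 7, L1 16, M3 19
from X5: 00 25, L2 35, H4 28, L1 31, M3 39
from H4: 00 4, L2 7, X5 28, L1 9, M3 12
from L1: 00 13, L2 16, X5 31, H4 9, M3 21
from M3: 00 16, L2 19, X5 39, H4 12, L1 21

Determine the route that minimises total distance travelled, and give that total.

Shortest round trip = 107 miles.

00 → L2 → X5 → H4 → L1 → M3 → 00: 11+35+28+9+21+16 = 120
00 → L2 → X5 → H4 → M3 → L1 → 00: 11+35+28+12+21+13 = 120
00 → L2 → X5 → L1 → H4 → M3 → 00: 11+35+31+9+12+16 = 114
00 → L2 → X5 → L1 → M3 → H4 → 00: 11+35+31+21+12+4 = 114
00 → L2 → X5 → M3 → H4 → L1 → 00: 11+35+39+12+9+13 = 119
00 → L2 → X5 → M3 → L1 → H4 → 00: 11+35+39+21+9+4 = 119
00 → L2 → H4 → X5 → L1 → M3 → 00: 11+7+28+31+21+16 = 114
00 → L2 → H4 → X5 → M3 → L1 → 00: 11+7+28+39+21+13 = 119
00 → L2 → H4 → L1 → X5 → M3 → 00: 11+7+9+31+39+16 = 113
00 → L2 → H4 → L1 → M3 → X5 → 00: 11+7+9+21+39+25 = 112
00 → L2 → H4 → M3 → X5 → L1 → 00: 11+7+12+39+31+13 = 113
00 → L2 → H4 → M3 → L1 → X5 → 00: 11+7+12+21+31+25 = 107
00 → L2 → L1 → X5 → H4 → M3 → 00: 11+16+31+28+12+16 = 114
00 → L2 → L1 → X5 → M3 → H4 → 00: 11+16+31+39+12+4 = 113
… (46 more)
The minimum is 107.
One optimal route: 00 → L2 → H4 → M3 → L1 → X5 → 00 (or its reverse).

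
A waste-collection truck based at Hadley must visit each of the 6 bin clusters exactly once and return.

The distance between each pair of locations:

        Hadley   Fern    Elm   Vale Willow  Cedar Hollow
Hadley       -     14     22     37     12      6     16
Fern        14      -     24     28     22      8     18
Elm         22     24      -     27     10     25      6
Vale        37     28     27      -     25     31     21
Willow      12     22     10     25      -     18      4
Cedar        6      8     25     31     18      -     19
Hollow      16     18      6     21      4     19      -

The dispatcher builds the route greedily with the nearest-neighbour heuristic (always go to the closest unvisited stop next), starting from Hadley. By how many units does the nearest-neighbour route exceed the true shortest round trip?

Hadley: Cedar=6, Willow=12, Fern=14, Hollow=16, Elm=22, Vale=37 ⇒ Cedar
Cedar: Fern=8, Willow=18, Hollow=19, Elm=25, Vale=31 ⇒ Fern
Fern: Hollow=18, Willow=22, Elm=24, Vale=28 ⇒ Hollow
Hollow: Willow=4, Elm=6, Vale=21 ⇒ Willow
Willow: Elm=10, Vale=25 ⇒ Elm
Elm: Vale=27 ⇒ Vale
NN route Hadley → Cedar → Fern → Hollow → Willow → Elm → Vale → Hadley costs 110.
Optimal: Hadley → Willow → Elm → Hollow → Vale → Fern → Cedar → Hadley costs 91 (by enumerating all 360 distinct tours).
Excess = 110 − 91 = 19.

Excess over optimum: 19.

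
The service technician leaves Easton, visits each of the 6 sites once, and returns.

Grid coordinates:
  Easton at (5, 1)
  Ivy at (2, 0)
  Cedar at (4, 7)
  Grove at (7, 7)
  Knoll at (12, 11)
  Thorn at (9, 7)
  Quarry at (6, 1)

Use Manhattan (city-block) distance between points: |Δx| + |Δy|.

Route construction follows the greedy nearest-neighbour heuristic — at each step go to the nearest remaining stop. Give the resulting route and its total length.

Easton → [Quarry:1 / Ivy:4 / Cedar:7 / Grove:8 / Thorn:10 / Knoll:17] → Quarry (1)
Quarry → [Ivy:5 / Grove:7 / Cedar:8 / Thorn:9 / Knoll:16] → Ivy (5)
Ivy → [Cedar:9 / Grove:12 / Thorn:14 / Knoll:21] → Cedar (9)
Cedar → [Grove:3 / Thorn:5 / Knoll:12] → Grove (3)
Grove → [Thorn:2 / Knoll:9] → Thorn (2)
Thorn → [Knoll:7] → Knoll (7)
Return Knoll→Easton: 17.
Total = 1 + 5 + 9 + 3 + 2 + 7 + 17 = 44.

Nearest-neighbour total = 44; route Easton → Quarry → Ivy → Cedar → Grove → Thorn → Knoll → Easton.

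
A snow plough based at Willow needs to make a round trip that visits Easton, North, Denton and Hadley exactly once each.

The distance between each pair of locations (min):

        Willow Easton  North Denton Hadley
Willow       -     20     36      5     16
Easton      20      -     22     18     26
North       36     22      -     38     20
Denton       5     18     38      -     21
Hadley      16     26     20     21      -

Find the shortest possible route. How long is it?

Shortest round trip = 81 min.

Willow→Easton→North→Denton→Hadley→Willow: 20+22+38+21+16 = 117
Willow→Easton→North→Hadley→Denton→Willow: 20+22+20+21+5 = 88
Willow→Easton→Denton→North→Hadley→Willow: 20+18+38+20+16 = 112
Willow→Easton→Denton→Hadley→North→Willow: 20+18+21+20+36 = 115
Willow→Easton→Hadley→North→Denton→Willow: 20+26+20+38+5 = 109
Willow→Easton→Hadley→Denton→North→Willow: 20+26+21+38+36 = 141
Willow→North→Easton→Denton→Hadley→Willow: 36+22+18+21+16 = 113
Willow→North→Easton→Hadley→Denton→Willow: 36+22+26+21+5 = 110
Willow→North→Denton→Easton→Hadley→Willow: 36+38+18+26+16 = 134
Willow→North→Hadley→Easton→Denton→Willow: 36+20+26+18+5 = 105
Willow→Denton→Easton→North→Hadley→Willow: 5+18+22+20+16 = 81
Willow→Denton→North→Easton→Hadley→Willow: 5+38+22+26+16 = 107
The minimum is 81.
One optimal route: Willow → Denton → Easton → North → Hadley → Willow (or its reverse).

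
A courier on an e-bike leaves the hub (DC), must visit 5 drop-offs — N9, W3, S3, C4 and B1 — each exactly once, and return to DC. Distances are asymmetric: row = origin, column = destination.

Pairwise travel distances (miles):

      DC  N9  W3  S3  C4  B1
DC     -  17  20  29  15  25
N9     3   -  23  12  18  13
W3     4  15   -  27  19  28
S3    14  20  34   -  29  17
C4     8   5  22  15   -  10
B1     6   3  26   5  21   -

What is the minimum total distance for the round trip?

Shortest round trip = 76 miles.

DC-N9-W3-S3-C4-B1-DC: 17+23+27+29+10+6 = 112
DC-N9-W3-S3-B1-C4-DC: 17+23+27+17+21+8 = 113
DC-N9-W3-C4-S3-B1-DC: 17+23+19+15+17+6 = 97
DC-N9-W3-C4-B1-S3-DC: 17+23+19+10+5+14 = 88
DC-N9-W3-B1-S3-C4-DC: 17+23+28+5+29+8 = 110
DC-N9-W3-B1-C4-S3-DC: 17+23+28+21+15+14 = 118
DC-N9-S3-W3-C4-B1-DC: 17+12+34+19+10+6 = 98
DC-N9-S3-W3-B1-C4-DC: 17+12+34+28+21+8 = 120
DC-N9-S3-C4-W3-B1-DC: 17+12+29+22+28+6 = 114
DC-N9-S3-C4-B1-W3-DC: 17+12+29+10+26+4 = 98
DC-N9-S3-B1-W3-C4-DC: 17+12+17+26+19+8 = 99
DC-N9-S3-B1-C4-W3-DC: 17+12+17+21+22+4 = 93
DC-N9-C4-W3-S3-B1-DC: 17+18+22+27+17+6 = 107
DC-N9-C4-W3-B1-S3-DC: 17+18+22+28+5+14 = 104
… (106 more)
DC-W3-C4-N9-B1-S3-DC: 20+19+5+13+5+14 = 76  ← best
The minimum is 76.
One optimal route: DC → W3 → C4 → N9 → B1 → S3 → DC.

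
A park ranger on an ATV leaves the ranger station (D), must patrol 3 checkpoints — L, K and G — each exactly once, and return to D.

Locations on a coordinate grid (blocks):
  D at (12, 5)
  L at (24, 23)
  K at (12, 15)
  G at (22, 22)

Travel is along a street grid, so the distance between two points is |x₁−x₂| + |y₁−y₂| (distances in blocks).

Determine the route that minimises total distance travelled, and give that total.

D → L → K → G → D: 30+20+17+27 = 94
D → L → G → K → D: 30+3+17+10 = 60
D → K → L → G → D: 10+20+3+27 = 60
The minimum is 60.
One optimal route: D → L → G → K → D (or its reverse).

Shortest round trip = 60 blocks.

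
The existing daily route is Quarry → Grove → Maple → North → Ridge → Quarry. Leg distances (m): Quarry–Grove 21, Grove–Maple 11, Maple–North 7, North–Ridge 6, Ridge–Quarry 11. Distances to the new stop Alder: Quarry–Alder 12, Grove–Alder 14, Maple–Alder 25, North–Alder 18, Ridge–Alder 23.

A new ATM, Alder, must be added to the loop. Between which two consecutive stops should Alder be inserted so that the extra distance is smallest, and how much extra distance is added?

+5 m — insert Alder between Quarry and Grove.

Insertion cost between consecutive stops i–j is d(i,Alder) + d(Alder,j) − d(i,j):
  between Quarry and Grove: 12 + 14 − 21 = 5
  between Grove and Maple: 14 + 25 − 11 = 28
  between Maple and North: 25 + 18 − 7 = 36
  between North and Ridge: 18 + 23 − 6 = 35
  between Ridge and Quarry: 23 + 12 − 11 = 24
Cheapest insertion is between Quarry and Grove, adding 5.
New total = 56 + 5 = 61.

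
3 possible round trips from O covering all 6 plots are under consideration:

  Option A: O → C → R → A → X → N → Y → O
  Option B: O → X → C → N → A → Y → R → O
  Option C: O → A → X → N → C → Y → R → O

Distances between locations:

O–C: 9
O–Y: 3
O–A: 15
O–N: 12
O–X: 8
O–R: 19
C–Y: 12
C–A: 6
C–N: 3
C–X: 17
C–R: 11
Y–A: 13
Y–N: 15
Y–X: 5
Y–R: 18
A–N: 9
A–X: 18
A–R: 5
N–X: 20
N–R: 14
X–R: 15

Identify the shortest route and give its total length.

Option A: 9 + 11 + 5 + 18 + 20 + 15 + 3 = 81
Option B: 8 + 17 + 3 + 9 + 13 + 18 + 19 = 87
Option C: 15 + 18 + 20 + 3 + 12 + 18 + 19 = 105

Shortest is Option A, total 81.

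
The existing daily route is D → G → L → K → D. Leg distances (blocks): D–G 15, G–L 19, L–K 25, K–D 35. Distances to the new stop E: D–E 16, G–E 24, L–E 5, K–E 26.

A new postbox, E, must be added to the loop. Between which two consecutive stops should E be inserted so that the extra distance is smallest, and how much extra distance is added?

Minimum extra distance: 6 blocks, inserting E between L and K.

Insertion cost between consecutive stops i–j is d(i,E) + d(E,j) − d(i,j):
  between D and G: 16 + 24 − 15 = 25
  between G and L: 24 + 5 − 19 = 10
  between L and K: 5 + 26 − 25 = 6
  between K and D: 26 + 16 − 35 = 7
Cheapest insertion is between L and K, adding 6.
New total = 94 + 6 = 100.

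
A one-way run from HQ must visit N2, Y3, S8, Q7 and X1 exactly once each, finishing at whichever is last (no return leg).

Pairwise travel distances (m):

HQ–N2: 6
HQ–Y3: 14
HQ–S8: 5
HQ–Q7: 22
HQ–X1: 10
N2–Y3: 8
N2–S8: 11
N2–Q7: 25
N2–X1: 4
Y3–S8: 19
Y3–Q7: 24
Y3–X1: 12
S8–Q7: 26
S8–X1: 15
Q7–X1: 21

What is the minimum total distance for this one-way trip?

There are 5! = 120 possible orderings.
HQ - N2 - Y3 - S8 - Q7 - X1: 6+8+19+26+21 = 80
HQ - N2 - Y3 - S8 - X1 - Q7: 6+8+19+15+21 = 69
HQ - N2 - Y3 - Q7 - S8 - X1: 6+8+24+26+15 = 79
HQ - N2 - Y3 - Q7 - X1 - S8: 6+8+24+21+15 = 74
HQ - N2 - Y3 - X1 - S8 - Q7: 6+8+12+15+26 = 67
HQ - N2 - Y3 - X1 - Q7 - S8: 6+8+12+21+26 = 73
HQ - N2 - S8 - Y3 - Q7 - X1: 6+11+19+24+21 = 81
HQ - N2 - S8 - Y3 - X1 - Q7: 6+11+19+12+21 = 69
HQ - N2 - S8 - Q7 - Y3 - X1: 6+11+26+24+12 = 79
HQ - N2 - S8 - Q7 - X1 - Y3: 6+11+26+21+12 = 76
HQ - N2 - S8 - X1 - Y3 - Q7: 6+11+15+12+24 = 68
HQ - N2 - S8 - X1 - Q7 - Y3: 6+11+15+21+24 = 77
HQ - N2 - Q7 - Y3 - S8 - X1: 6+25+24+19+15 = 89
HQ - N2 - Q7 - Y3 - X1 - S8: 6+25+24+12+15 = 82
… (106 more)
HQ - S8 - N2 - X1 - Y3 - Q7: 5+11+4+12+24 = 56  ← best
The minimum is 56.
One shortest path: HQ → S8 → N2 → X1 → Y3 → Q7.

Shortest open route: 56 m.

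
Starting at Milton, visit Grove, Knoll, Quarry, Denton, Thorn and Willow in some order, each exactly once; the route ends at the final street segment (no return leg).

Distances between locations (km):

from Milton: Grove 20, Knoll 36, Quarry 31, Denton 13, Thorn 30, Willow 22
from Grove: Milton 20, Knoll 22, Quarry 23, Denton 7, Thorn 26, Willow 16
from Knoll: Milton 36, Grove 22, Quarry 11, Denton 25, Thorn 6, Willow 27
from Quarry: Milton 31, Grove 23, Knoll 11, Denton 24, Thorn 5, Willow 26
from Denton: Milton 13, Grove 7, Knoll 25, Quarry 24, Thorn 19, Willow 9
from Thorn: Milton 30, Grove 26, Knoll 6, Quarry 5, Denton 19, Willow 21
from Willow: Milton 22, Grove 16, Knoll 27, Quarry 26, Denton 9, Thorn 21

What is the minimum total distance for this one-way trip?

There are 6! = 720 possible orderings.
Milton - Grove - Knoll - Quarry - Denton - Thorn - Willow: 20+22+11+24+19+21 = 117
Milton - Grove - Knoll - Quarry - Denton - Willow - Thorn: 20+22+11+24+9+21 = 107
Milton - Grove - Knoll - Quarry - Thorn - Denton - Willow: 20+22+11+5+19+9 = 86
Milton - Grove - Knoll - Quarry - Thorn - Willow - Denton: 20+22+11+5+21+9 = 88
Milton - Grove - Knoll - Quarry - Willow - Denton - Thorn: 20+22+11+26+9+19 = 107
Milton - Grove - Knoll - Quarry - Willow - Thorn - Denton: 20+22+11+26+21+19 = 119
Milton - Grove - Knoll - Denton - Quarry - Thorn - Willow: 20+22+25+24+5+21 = 117
Milton - Grove - Knoll - Denton - Quarry - Willow - Thorn: 20+22+25+24+26+21 = 138
… (712 more)
Milton - Denton - Willow - Grove - Knoll - Thorn - Quarry: 13+9+16+22+6+5 = 71  ← best
The minimum is 71.
One shortest path: Milton → Denton → Willow → Grove → Knoll → Thorn → Quarry.

71 km — the minimum one-way total.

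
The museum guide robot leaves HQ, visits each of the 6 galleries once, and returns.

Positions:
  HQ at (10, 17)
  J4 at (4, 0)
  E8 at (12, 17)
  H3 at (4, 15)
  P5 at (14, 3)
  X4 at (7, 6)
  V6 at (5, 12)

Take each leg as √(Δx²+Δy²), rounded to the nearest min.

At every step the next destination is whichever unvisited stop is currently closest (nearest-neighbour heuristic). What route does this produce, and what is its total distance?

Nearest-neighbour total = 51 min; route HQ → E8 → H3 → V6 → X4 → J4 → P5 → HQ.

From HQ: distances to unvisited — E8=2, H3=6, V6=7, X4=11, P5=15, J4=18. Nearest is E8 (2).
From E8: distances to unvisited — H3=8, V6=9, X4=12, P5=14, J4=19. Nearest is H3 (8).
From H3: distances to unvisited — V6=3, X4=9, J4=15, P5=16. Nearest is V6 (3).
From V6: distances to unvisited — X4=6, J4=12, P5=13. Nearest is X4 (6).
From X4: distances to unvisited — J4=7, P5=8. Nearest is J4 (7).
From J4: distances to unvisited — P5=10. Nearest is P5 (10).
Return P5→HQ: 15.
Total = 2 + 8 + 3 + 6 + 7 + 10 + 15 = 51.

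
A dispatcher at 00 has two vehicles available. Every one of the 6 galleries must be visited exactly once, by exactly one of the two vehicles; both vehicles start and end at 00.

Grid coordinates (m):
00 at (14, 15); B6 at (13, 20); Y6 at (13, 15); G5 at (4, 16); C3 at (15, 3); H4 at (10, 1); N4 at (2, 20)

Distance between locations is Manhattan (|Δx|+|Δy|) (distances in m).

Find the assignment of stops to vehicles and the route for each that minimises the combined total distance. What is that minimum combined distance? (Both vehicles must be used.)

Minimum combined distance: 66 m.

Try each way of splitting the stops between the two vehicles (each non-empty) and, for each split, find the best tour for each vehicle:
  {B6} + {Y6, G5, C3, H4, N4}: 12 + 64 = 76
  {Y6} + {B6, G5, C3, H4, N4}: 2 + 64 = 66
  {B6, Y6} + {G5, C3, H4, N4}: 12 + 64 = 76
  {G5} + {B6, Y6, C3, H4, N4}: 22 + 64 = 86
  {B6, G5} + {Y6, C3, H4, N4}: 30 + 64 = 94
  {Y6, G5} + {B6, C3, H4, N4}: 22 + 64 = 86
  … (31 splits in total)
Best: vehicle 1 00 → Y6 → 00 = 2; vehicle 2 00 → B6 → N4 → G5 → H4 → C3 → 00 = 64; combined 66.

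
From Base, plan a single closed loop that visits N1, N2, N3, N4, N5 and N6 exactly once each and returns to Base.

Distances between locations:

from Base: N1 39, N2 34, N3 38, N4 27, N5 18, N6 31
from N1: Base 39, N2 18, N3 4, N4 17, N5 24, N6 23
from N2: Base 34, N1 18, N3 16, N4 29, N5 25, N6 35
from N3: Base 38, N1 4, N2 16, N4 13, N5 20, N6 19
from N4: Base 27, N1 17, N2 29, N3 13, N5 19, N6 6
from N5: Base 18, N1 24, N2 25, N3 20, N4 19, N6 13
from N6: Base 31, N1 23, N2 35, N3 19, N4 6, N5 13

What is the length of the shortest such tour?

There are 360 distinct closed tours to check (reversals are equivalent).
Base - N1 - N2 - N3 - N4 - N5 - N6 - Base: 39+18+16+13+19+13+31 = 149
Base - N1 - N2 - N3 - N4 - N6 - N5 - Base: 39+18+16+13+6+13+18 = 123
Base - N1 - N2 - N3 - N5 - N4 - N6 - Base: 39+18+16+20+19+6+31 = 149
Base - N1 - N2 - N3 - N5 - N6 - N4 - Base: 39+18+16+20+13+6+27 = 139
Base - N1 - N2 - N3 - N6 - N4 - N5 - Base: 39+18+16+19+6+19+18 = 135
Base - N1 - N2 - N3 - N6 - N5 - N4 - Base: 39+18+16+19+13+19+27 = 151
Base - N1 - N2 - N4 - N3 - N5 - N6 - Base: 39+18+29+13+20+13+31 = 163
Base - N1 - N2 - N4 - N3 - N6 - N5 - Base: 39+18+29+13+19+13+18 = 149
… (352 more)
Base - N2 - N1 - N3 - N4 - N6 - N5 - Base: 34+18+4+13+6+13+18 = 106  ← best
The minimum is 106.
One optimal route: Base → N2 → N1 → N3 → N4 → N6 → N5 → Base (or its reverse).

106 — the shortest possible round trip.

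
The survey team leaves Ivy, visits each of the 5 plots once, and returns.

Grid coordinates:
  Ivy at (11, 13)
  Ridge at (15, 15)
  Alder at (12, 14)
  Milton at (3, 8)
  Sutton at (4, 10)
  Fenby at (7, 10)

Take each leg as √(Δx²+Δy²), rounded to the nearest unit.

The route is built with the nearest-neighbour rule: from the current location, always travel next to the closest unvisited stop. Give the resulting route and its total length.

27 along Ivy → Alder → Ridge → Fenby → Sutton → Milton → Ivy.

Ivy → [Alder:1 / Ridge:4 / Fenby:5 / Sutton:8 / Milton:9] → Alder (1)
Alder → [Ridge:3 / Fenby:6 / Sutton:9 / Milton:11] → Ridge (3)
Ridge → [Fenby:9 / Sutton:12 / Milton:14] → Fenby (9)
Fenby → [Sutton:3 / Milton:4] → Sutton (3)
Sutton → [Milton:2] → Milton (2)
Return Milton→Ivy: 9.
Total = 1 + 3 + 9 + 3 + 2 + 9 = 27.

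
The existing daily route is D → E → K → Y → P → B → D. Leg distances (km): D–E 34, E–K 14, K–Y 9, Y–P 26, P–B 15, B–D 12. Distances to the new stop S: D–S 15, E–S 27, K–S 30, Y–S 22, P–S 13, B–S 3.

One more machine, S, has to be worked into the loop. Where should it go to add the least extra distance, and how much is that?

+1 km — insert S between P and B.

Insertion cost between consecutive stops i–j is d(i,S) + d(S,j) − d(i,j):
  between D and E: 15 + 27 − 34 = 8
  between E and K: 27 + 30 − 14 = 43
  between K and Y: 30 + 22 − 9 = 43
  between Y and P: 22 + 13 − 26 = 9
  between P and B: 13 + 3 − 15 = 1
  between B and D: 3 + 15 − 12 = 6
Cheapest insertion is between P and B, adding 1.
New total = 110 + 1 = 111.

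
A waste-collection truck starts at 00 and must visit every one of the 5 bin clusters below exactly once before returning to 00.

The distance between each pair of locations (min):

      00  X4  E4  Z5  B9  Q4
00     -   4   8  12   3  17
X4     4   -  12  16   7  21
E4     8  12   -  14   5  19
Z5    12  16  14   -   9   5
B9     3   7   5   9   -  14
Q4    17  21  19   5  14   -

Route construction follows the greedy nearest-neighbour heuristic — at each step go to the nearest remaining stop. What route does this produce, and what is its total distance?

From 00: distances to unvisited — B9=3, X4=4, E4=8, Z5=12, Q4=17. Nearest is B9 (3).
From B9: distances to unvisited — E4=5, X4=7, Z5=9, Q4=14. Nearest is E4 (5).
From E4: distances to unvisited — X4=12, Z5=14, Q4=19. Nearest is X4 (12).
From X4: distances to unvisited — Z5=16, Q4=21. Nearest is Z5 (16).
From Z5: distances to unvisited — Q4=5. Nearest is Q4 (5).
Return Q4→00: 17.
Total = 3 + 5 + 12 + 16 + 5 + 17 = 58.

Total distance 58 min via the nearest-neighbour route 00 → B9 → E4 → X4 → Z5 → Q4 → 00.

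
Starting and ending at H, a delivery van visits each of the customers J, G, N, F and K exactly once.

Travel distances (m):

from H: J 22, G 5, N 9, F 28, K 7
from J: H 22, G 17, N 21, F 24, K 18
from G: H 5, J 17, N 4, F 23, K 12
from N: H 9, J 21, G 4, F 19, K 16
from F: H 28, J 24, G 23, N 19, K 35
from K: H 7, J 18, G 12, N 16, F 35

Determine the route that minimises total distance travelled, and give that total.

With 5 stops there are 5!/2 = 60 distinct round trips (a route and its reverse cost the same).
H-J-G-N-F-K-H: 22+17+4+19+35+7 = 104
H-J-G-N-K-F-H: 22+17+4+16+35+28 = 122
H-J-G-F-N-K-H: 22+17+23+19+16+7 = 104
H-J-G-F-K-N-H: 22+17+23+35+16+9 = 122
H-J-G-K-N-F-H: 22+17+12+16+19+28 = 114
H-J-G-K-F-N-H: 22+17+12+35+19+9 = 114
H-J-N-G-F-K-H: 22+21+4+23+35+7 = 112
H-J-N-G-K-F-H: 22+21+4+12+35+28 = 122
H-J-N-F-G-K-H: 22+21+19+23+12+7 = 104
H-J-N-F-K-G-H: 22+21+19+35+12+5 = 114
H-J-N-K-G-F-H: 22+21+16+12+23+28 = 122
H-J-N-K-F-G-H: 22+21+16+35+23+5 = 122
H-J-F-G-N-K-H: 22+24+23+4+16+7 = 96
H-J-F-G-K-N-H: 22+24+23+12+16+9 = 106
… (46 more)
H-G-N-F-J-K-H: 5+4+19+24+18+7 = 77  ← best
The minimum is 77.
One optimal route: H → G → N → F → J → K → H (or its reverse).

Shortest round trip = 77 m.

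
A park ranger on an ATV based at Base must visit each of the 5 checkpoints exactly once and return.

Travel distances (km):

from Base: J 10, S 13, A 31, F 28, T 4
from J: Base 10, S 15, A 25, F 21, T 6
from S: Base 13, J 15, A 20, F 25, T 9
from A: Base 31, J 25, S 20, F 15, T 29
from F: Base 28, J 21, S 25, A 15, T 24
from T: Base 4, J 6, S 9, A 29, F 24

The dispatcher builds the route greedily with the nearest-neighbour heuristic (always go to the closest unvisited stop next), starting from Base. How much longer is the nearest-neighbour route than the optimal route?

Excess over optimum: 9 km.

Base: T=4, J=10, S=13, F=28, A=31 ⇒ T
T: J=6, S=9, F=24, A=29 ⇒ J
J: S=15, F=21, A=25 ⇒ S
S: A=20, F=25 ⇒ A
A: F=15 ⇒ F
NN route Base → T → J → S → A → F → Base costs 88.
Optimal: Base → J → F → A → S → T → Base costs 79 (by enumerating all 60 distinct tours).
Excess = 88 − 79 = 9.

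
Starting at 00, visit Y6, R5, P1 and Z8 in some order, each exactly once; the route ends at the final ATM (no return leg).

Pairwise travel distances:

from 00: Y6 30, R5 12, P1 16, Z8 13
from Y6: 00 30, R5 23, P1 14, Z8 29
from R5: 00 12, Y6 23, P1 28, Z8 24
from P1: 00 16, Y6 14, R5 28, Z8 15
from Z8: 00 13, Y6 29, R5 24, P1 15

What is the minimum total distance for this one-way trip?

64 — the minimum one-way total.

There are 4! = 24 possible orderings.
00→Y6→R5→P1→Z8: 30+23+28+15 = 96
00→Y6→R5→Z8→P1: 30+23+24+15 = 92
00→Y6→P1→R5→Z8: 30+14+28+24 = 96
00→Y6→P1→Z8→R5: 30+14+15+24 = 83
00→Y6→Z8→R5→P1: 30+29+24+28 = 111
00→Y6→Z8→P1→R5: 30+29+15+28 = 102
00→R5→Y6→P1→Z8: 12+23+14+15 = 64
00→R5→Y6→Z8→P1: 12+23+29+15 = 79
00→R5→P1→Y6→Z8: 12+28+14+29 = 83
00→R5→P1→Z8→Y6: 12+28+15+29 = 84
00→R5→Z8→Y6→P1: 12+24+29+14 = 79
00→R5→Z8→P1→Y6: 12+24+15+14 = 65
00→P1→Y6→R5→Z8: 16+14+23+24 = 77
00→P1→Y6→Z8→R5: 16+14+29+24 = 83
… (10 more)
The minimum is 64.
One shortest path: 00 → R5 → Y6 → P1 → Z8.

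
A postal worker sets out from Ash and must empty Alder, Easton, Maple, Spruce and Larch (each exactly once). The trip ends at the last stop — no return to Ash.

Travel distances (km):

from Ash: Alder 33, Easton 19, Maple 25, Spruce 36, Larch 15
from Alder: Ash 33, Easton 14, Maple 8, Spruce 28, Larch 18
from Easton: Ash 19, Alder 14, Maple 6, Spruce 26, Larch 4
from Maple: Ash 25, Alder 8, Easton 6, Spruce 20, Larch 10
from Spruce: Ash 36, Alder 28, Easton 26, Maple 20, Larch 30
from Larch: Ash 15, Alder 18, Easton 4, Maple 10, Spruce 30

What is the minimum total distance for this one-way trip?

Minimum one-way distance = 61 km.

There are 5! = 120 possible orderings.
Ash - Alder - Easton - Maple - Spruce - Larch: 33+14+6+20+30 = 103
Ash - Alder - Easton - Maple - Larch - Spruce: 33+14+6+10+30 = 93
Ash - Alder - Easton - Spruce - Maple - Larch: 33+14+26+20+10 = 103
Ash - Alder - Easton - Spruce - Larch - Maple: 33+14+26+30+10 = 113
Ash - Alder - Easton - Larch - Maple - Spruce: 33+14+4+10+20 = 81
Ash - Alder - Easton - Larch - Spruce - Maple: 33+14+4+30+20 = 101
Ash - Alder - Maple - Easton - Spruce - Larch: 33+8+6+26+30 = 103
Ash - Alder - Maple - Easton - Larch - Spruce: 33+8+6+4+30 = 81
Ash - Alder - Maple - Spruce - Easton - Larch: 33+8+20+26+4 = 91
Ash - Alder - Maple - Spruce - Larch - Easton: 33+8+20+30+4 = 95
Ash - Alder - Maple - Larch - Easton - Spruce: 33+8+10+4+26 = 81
Ash - Alder - Maple - Larch - Spruce - Easton: 33+8+10+30+26 = 107
Ash - Alder - Spruce - Easton - Maple - Larch: 33+28+26+6+10 = 103
Ash - Alder - Spruce - Easton - Larch - Maple: 33+28+26+4+10 = 101
… (106 more)
Ash - Larch - Easton - Alder - Maple - Spruce: 15+4+14+8+20 = 61  ← best
The minimum is 61.
One shortest path: Ash → Larch → Easton → Alder → Maple → Spruce.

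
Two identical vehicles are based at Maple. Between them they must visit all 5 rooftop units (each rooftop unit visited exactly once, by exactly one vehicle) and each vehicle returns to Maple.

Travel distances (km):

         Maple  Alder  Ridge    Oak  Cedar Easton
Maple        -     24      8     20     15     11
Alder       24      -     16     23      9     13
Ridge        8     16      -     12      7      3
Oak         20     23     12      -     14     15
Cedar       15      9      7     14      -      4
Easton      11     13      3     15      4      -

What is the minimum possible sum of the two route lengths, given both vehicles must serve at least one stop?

83 km — the smallest possible combined total.

Try each way of splitting the stops between the two vehicles (each non-empty) and, for each split, find the best tour for each vehicle:
  {Alder} + {Ridge, Oak, Cedar, Easton}: 48 + 49 = 97
  {Ridge} + {Alder, Oak, Cedar, Easton}: 16 + 67 = 83
  {Alder, Ridge} + {Oak, Cedar, Easton}: 48 + 49 = 97
  {Oak} + {Alder, Ridge, Cedar, Easton}: 40 + 48 = 88
  {Alder, Oak} + {Ridge, Cedar, Easton}: 67 + 30 = 97
  {Ridge, Oak} + {Alder, Cedar, Easton}: 40 + 48 = 88
  … (15 splits in total)
Best: vehicle 1 Maple → Ridge → Maple = 16; vehicle 2 Maple → Oak → Alder → Cedar → Easton → Maple = 67; combined 83.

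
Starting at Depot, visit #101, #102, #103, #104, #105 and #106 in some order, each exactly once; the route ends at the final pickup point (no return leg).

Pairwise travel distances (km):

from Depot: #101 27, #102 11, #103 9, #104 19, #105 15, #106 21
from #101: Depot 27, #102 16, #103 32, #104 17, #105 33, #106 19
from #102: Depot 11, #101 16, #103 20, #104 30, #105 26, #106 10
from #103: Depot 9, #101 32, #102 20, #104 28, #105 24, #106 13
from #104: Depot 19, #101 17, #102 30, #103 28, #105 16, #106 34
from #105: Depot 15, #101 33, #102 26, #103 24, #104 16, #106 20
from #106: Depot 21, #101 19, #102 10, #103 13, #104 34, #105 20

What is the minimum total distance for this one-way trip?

There are 6! = 720 possible orderings.
Depot → #101 → #102 → #103 → #104 → #105 → #106: 27+16+20+28+16+20 = 127
Depot → #101 → #102 → #103 → #104 → #106 → #105: 27+16+20+28+34+20 = 145
Depot → #101 → #102 → #103 → #105 → #104 → #106: 27+16+20+24+16+34 = 137
Depot → #101 → #102 → #103 → #105 → #106 → #104: 27+16+20+24+20+34 = 141
Depot → #101 → #102 → #103 → #106 → #104 → #105: 27+16+20+13+34+16 = 126
Depot → #101 → #102 → #103 → #106 → #105 → #104: 27+16+20+13+20+16 = 112
Depot → #101 → #102 → #104 → #103 → #105 → #106: 27+16+30+28+24+20 = 145
Depot → #101 → #102 → #104 → #103 → #106 → #105: 27+16+30+28+13+20 = 134
… (712 more)
Depot → #103 → #106 → #102 → #101 → #104 → #105: 9+13+10+16+17+16 = 81  ← best
The minimum is 81.
One shortest path: Depot → #103 → #106 → #102 → #101 → #104 → #105.

81 km — the minimum one-way total.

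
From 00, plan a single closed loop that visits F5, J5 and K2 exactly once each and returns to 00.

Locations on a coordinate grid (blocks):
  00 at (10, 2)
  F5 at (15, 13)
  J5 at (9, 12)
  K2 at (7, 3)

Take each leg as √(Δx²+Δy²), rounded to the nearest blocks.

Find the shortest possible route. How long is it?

With 3 stops there are 3!/2 = 3 distinct round trips (a route and its reverse cost the same).
00 → F5 → J5 → K2 → 00: 12+6+9+3 = 30
00 → F5 → K2 → J5 → 00: 12+13+9+10 = 44
00 → J5 → F5 → K2 → 00: 10+6+13+3 = 32
The minimum is 30.
One optimal route: 00 → F5 → J5 → K2 → 00 (or its reverse).

30 blocks — the shortest possible round trip.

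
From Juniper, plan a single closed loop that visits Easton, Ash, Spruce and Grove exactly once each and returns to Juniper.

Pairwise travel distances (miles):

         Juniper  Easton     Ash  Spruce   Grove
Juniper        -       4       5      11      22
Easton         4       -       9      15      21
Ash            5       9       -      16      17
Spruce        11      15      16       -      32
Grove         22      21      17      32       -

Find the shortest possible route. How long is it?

There are 12 distinct closed tours to check (reversals are equivalent).
Juniper - Easton - Ash - Spruce - Grove - Juniper: 4+9+16+32+22 = 83
Juniper - Easton - Ash - Grove - Spruce - Juniper: 4+9+17+32+11 = 73
Juniper - Easton - Spruce - Ash - Grove - Juniper: 4+15+16+17+22 = 74
Juniper - Easton - Spruce - Grove - Ash - Juniper: 4+15+32+17+5 = 73
Juniper - Easton - Grove - Ash - Spruce - Juniper: 4+21+17+16+11 = 69
Juniper - Easton - Grove - Spruce - Ash - Juniper: 4+21+32+16+5 = 78
Juniper - Ash - Easton - Spruce - Grove - Juniper: 5+9+15+32+22 = 83
Juniper - Ash - Easton - Grove - Spruce - Juniper: 5+9+21+32+11 = 78
Juniper - Ash - Spruce - Easton - Grove - Juniper: 5+16+15+21+22 = 79
Juniper - Ash - Grove - Easton - Spruce - Juniper: 5+17+21+15+11 = 69
Juniper - Spruce - Easton - Ash - Grove - Juniper: 11+15+9+17+22 = 74
Juniper - Spruce - Ash - Easton - Grove - Juniper: 11+16+9+21+22 = 79
The minimum is 69.
One optimal route: Juniper → Easton → Grove → Ash → Spruce → Juniper (or its reverse).

69 miles — the shortest possible round trip.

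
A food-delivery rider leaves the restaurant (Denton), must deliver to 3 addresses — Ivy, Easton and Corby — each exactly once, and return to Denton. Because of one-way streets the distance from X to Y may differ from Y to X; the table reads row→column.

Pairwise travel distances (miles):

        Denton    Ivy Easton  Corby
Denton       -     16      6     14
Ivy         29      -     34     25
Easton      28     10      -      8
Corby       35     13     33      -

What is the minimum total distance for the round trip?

Minimum total distance: 56 miles.

Denton - Ivy - Easton - Corby - Denton: 16+34+8+35 = 93
Denton - Ivy - Corby - Easton - Denton: 16+25+33+28 = 102
Denton - Easton - Ivy - Corby - Denton: 6+10+25+35 = 76
Denton - Easton - Corby - Ivy - Denton: 6+8+13+29 = 56
Denton - Corby - Ivy - Easton - Denton: 14+13+34+28 = 89
Denton - Corby - Easton - Ivy - Denton: 14+33+10+29 = 86
The minimum is 56.
One optimal route: Denton → Easton → Corby → Ivy → Denton.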